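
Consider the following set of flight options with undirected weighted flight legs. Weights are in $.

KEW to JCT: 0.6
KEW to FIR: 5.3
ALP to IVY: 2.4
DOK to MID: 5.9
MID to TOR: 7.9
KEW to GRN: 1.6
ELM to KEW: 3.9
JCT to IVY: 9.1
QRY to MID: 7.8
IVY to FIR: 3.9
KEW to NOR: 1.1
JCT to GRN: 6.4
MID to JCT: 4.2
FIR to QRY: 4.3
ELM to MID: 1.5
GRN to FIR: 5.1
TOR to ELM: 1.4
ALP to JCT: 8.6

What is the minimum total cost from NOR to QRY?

Compare a few routes:
NOR–KEW–GRN–FIR–QRY: 1.1+1.6+5.1+4.3 = 12.1
NOR–KEW–ELM–MID–QRY: 1.1+3.9+1.5+7.8 = 14.3
NOR–KEW–FIR–QRY: 1.1+5.3+4.3 = 10.7
NOR–KEW–JCT–MID–QRY: 1.1+0.6+4.2+7.8 = 13.7
Cheapest is NOR–KEW–FIR–QRY at $10.7.

$10.7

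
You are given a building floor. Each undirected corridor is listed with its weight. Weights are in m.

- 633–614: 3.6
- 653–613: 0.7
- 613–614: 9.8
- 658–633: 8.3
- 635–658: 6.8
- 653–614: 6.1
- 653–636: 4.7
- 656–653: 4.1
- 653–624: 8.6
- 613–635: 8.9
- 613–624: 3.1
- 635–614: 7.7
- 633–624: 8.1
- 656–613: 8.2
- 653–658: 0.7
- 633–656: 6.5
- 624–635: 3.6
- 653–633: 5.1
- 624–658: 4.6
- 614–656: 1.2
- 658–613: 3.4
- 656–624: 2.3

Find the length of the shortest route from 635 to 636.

12.1 m

Shortest distances from 635:
635: 0
624: 3.6  (via 635)
656: 5.9  (via 624)
613: 6.7  (via 624)
658: 6.8  (via 635)
614: 7.1  (via 656)
653: 7.4  (via 613)
633: 10.7  (via 614)
636: 12.1  (via 653)
Shortest route: 635 → 624 → 613 → 653 → 636 = 12.1 m.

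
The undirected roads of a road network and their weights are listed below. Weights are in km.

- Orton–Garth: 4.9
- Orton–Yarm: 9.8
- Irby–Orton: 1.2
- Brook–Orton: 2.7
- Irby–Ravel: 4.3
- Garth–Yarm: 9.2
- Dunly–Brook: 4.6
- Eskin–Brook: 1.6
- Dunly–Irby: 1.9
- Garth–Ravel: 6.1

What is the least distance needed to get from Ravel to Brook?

8.2 km

Compare a few routes:
Ravel–Irby–Dunly–Brook: 4.3+1.9+4.6 = 10.8
Ravel–Garth–Orton–Brook: 6.1+4.9+2.7 = 13.7
Ravel–Irby–Orton–Brook: 4.3+1.2+2.7 = 8.2
Ravel–Garth–Orton–Irby–Dunly–Brook: 6.1+4.9+1.2+1.9+4.6 = 18.7
Cheapest is Ravel–Irby–Orton–Brook at 8.2 km.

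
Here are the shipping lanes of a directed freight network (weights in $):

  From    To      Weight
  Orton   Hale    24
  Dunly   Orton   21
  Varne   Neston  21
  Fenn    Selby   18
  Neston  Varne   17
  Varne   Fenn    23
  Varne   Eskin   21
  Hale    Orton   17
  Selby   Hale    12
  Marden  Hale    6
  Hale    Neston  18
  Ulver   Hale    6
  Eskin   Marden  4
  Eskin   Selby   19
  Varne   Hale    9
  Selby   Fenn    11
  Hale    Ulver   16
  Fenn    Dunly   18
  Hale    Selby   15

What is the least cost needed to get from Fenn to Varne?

$65

Running Dijkstra from Fenn:
Fenn: 0
Selby: 18  (via Fenn)
Dunly: 18  (via Fenn)
Hale: 30  (via Selby)
Orton: 39  (via Dunly)
Ulver: 46  (via Hale)
Neston: 48  (via Hale)
Varne: 65  (via Neston)
Shortest route: Fenn → Selby → Hale → Neston → Varne = $65.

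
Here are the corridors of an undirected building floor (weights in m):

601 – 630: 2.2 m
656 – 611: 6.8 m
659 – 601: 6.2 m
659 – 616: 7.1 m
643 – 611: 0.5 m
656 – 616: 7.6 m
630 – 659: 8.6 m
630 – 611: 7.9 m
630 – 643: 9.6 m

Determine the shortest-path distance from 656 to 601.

16.9 m

Candidate routes:
656–616–659–601: 7.6+7.1+6.2 = 20.9
656–611–630–601: 6.8+7.9+2.2 = 16.9
656–611–643–630–601: 6.8+0.5+9.6+2.2 = 19.1
The minimum is 16.9 m via 656–611–630–601.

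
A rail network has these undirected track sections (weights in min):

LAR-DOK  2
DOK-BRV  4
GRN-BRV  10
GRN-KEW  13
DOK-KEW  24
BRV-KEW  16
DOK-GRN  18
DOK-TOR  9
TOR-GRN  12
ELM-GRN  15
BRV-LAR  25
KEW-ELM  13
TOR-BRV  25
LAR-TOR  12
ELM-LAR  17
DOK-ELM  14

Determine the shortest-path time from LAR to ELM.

Compare a few routes:
LAR - ELM: 17 = 17
LAR - DOK - ELM: 2+14 = 16
Cheapest is LAR - DOK - ELM at 16 min.

16 min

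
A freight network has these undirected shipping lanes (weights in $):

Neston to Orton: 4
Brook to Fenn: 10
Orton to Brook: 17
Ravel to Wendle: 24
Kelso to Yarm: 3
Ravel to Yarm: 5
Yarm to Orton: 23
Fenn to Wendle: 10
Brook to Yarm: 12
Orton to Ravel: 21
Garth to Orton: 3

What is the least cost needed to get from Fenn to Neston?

$31

Shortest distances from Fenn:
Fenn: 0
Wendle: 10  (via Fenn)
Brook: 10  (via Fenn)
Yarm: 22  (via Brook)
Kelso: 25  (via Yarm)
Orton: 27  (via Brook)
Ravel: 27  (via Yarm)
Garth: 30  (via Orton)
Neston: 31  (via Orton)
Shortest route: Fenn → Brook → Orton → Neston = $31.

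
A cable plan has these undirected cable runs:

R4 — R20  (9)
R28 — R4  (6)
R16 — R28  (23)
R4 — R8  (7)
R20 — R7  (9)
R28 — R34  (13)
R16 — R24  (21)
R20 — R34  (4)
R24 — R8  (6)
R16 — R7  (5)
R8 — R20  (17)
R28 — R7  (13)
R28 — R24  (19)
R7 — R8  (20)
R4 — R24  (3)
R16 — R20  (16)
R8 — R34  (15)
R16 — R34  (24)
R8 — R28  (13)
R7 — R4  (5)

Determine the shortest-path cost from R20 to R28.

15

Candidate routes:
R20 - R4 - R28: 9+6 = 15
R20 - R7 - R28: 9+13 = 22
R20 - R34 - R28: 4+13 = 17
R20 - R7 - R4 - R28: 9+5+6 = 20
The minimum is 15 via R20 - R4 - R28.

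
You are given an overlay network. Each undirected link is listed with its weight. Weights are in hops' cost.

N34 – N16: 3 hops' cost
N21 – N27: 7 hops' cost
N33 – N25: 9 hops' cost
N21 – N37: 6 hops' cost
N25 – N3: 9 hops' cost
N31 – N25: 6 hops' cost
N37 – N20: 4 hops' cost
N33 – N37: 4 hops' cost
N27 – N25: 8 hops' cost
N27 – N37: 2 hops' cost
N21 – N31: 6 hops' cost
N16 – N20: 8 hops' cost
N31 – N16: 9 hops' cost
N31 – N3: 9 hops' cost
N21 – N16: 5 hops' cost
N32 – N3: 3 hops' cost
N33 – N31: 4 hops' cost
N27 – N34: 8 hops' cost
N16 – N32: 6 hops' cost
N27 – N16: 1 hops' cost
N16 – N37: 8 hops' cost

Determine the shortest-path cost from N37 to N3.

12 hops' cost

Running Dijkstra from N37:
N37: 0
N27: 2  (via N37)
N16: 3  (via N27)
N33: 4  (via N37)
N20: 4  (via N37)
N34: 6  (via N16)
N21: 6  (via N37)
N31: 8  (via N33)
N32: 9  (via N16)
N25: 10  (via N27)
N3: 12  (via N32)
Shortest route: N37 → N27 → N16 → N32 → N3 = 12 hops' cost.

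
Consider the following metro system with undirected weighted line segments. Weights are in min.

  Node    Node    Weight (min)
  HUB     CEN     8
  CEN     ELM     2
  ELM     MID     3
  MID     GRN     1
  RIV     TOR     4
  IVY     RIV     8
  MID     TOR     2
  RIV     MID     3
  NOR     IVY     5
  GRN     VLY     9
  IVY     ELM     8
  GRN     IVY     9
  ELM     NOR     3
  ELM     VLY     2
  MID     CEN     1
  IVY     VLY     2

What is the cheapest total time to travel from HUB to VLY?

Settle nodes by increasing distance from HUB:
HUB: 0
CEN: 8  (via HUB)
MID: 9  (via CEN)
GRN: 10  (via MID)
ELM: 10  (via CEN)
TOR: 11  (via MID)
VLY: 12  (via ELM)
Shortest route: HUB–CEN–ELM–VLY = 12 min.

12 min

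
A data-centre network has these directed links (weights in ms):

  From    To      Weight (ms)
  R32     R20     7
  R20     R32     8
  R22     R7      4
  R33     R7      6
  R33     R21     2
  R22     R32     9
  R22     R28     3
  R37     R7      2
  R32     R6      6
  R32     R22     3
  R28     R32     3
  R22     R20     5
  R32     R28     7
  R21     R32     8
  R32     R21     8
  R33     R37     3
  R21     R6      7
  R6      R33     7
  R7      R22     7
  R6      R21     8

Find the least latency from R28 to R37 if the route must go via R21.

Best R28 to R21: R28–R32–R21 costing 11
Shortest R21→R37: R21–R6–R33–R37 = 17
Total via R21: 11 + 17 = 28 ms.

28 ms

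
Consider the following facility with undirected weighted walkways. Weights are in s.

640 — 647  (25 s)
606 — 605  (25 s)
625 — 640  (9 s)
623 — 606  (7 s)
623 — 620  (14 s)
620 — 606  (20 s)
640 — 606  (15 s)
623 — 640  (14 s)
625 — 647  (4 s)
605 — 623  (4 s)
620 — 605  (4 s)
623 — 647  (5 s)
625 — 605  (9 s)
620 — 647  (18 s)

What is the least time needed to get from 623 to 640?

14 s

Running Dijkstra from 623:
623: 0
605: 4  (via 623)
647: 5  (via 623)
606: 7  (via 623)
620: 8  (via 605)
625: 9  (via 647)
640: 14  (via 623)
Shortest route: 623–640 = 14 s.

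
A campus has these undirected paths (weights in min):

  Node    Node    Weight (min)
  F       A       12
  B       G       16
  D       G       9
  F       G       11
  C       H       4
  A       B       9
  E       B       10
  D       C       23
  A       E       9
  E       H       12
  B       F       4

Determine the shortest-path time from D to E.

34 min

Shortest distances from D:
D: 0
G: 9  (via D)
F: 20  (via G)
C: 23  (via D)
B: 24  (via F)
H: 27  (via C)
A: 32  (via F)
E: 34  (via B)
Shortest route: D–G–F–B–E = 34 min.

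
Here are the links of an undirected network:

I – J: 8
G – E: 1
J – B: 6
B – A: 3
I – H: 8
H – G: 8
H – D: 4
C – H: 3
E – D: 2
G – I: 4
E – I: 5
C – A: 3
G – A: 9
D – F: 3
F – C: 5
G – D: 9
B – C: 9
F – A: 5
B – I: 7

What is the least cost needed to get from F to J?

Shortest distances from F:
F: 0
D: 3  (via F)
A: 5  (via F)
C: 5  (via F)
E: 5  (via D)
G: 6  (via E)
H: 7  (via D)
B: 8  (via A)
I: 10  (via E)
J: 14  (via B)
Shortest route: F–A–B–J = 14.

14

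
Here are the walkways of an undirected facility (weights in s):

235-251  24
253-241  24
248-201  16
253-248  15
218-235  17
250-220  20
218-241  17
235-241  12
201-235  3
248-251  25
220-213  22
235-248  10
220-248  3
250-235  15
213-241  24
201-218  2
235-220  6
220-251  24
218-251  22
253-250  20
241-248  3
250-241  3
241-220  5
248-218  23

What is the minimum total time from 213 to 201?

Settle nodes by increasing distance from 213:
213: 0
220: 22  (via 213)
241: 24  (via 213)
248: 25  (via 220)
250: 27  (via 241)
235: 28  (via 220)
201: 31  (via 235)
Shortest route: 213 → 220 → 235 → 201 = 31 s.

31 s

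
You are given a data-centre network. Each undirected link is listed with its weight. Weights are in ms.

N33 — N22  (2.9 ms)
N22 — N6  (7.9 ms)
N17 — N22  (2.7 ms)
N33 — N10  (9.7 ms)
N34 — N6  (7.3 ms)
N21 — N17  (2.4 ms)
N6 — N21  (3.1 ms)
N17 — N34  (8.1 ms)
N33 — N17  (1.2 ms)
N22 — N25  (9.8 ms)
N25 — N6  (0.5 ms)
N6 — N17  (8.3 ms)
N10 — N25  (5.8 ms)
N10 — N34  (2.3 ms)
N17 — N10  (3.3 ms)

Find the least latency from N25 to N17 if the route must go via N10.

9.1 ms

Shortest N25→N10: N25 → N10 = 5.8
Shortest N10→N17: N10 → N17 = 3.3
Total via N10: 5.8 + 3.3 = 9.1 ms.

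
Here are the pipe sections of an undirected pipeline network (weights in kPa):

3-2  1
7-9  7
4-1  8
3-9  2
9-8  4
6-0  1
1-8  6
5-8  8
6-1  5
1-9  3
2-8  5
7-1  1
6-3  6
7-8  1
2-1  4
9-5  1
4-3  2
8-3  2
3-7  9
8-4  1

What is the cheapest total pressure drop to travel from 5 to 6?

Running Dijkstra from 5:
5: 0
9: 1  (via 5)
3: 3  (via 9)
1: 4  (via 9)
2: 4  (via 3)
4: 5  (via 3)
7: 5  (via 1)
8: 5  (via 9)
6: 9  (via 3)
Shortest route: 5–9–3–6 = 9 kPa.

9 kPa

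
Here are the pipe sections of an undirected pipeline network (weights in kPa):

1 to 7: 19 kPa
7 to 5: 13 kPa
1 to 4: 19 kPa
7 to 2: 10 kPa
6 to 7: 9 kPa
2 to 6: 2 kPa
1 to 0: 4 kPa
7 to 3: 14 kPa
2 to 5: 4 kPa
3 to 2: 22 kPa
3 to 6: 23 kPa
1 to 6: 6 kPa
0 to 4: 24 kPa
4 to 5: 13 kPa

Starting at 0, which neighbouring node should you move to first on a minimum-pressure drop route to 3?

Compare a few routes:
0 - 1 - 6 - 2 - 7 - 3: 4+6+2+10+14 = 36
0 - 1 - 6 - 2 - 3: 4+6+2+22 = 34
0 - 1 - 6 - 3: 4+6+23 = 33
Cheapest is 0 - 1 - 6 - 3 at 33 kPa.
So from 0 the first move is to 1.

1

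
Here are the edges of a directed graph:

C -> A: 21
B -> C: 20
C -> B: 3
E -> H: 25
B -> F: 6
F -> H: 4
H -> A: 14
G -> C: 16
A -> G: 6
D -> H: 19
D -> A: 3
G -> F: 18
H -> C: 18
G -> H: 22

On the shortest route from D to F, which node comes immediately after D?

Enumerating some paths:
D - A - G - C - B - F: 3+6+16+3+6 = 34
D - A - G - F: 3+6+18 = 27
The minimum is 27 via D - A - G - F.
So from D the first move is to A.

A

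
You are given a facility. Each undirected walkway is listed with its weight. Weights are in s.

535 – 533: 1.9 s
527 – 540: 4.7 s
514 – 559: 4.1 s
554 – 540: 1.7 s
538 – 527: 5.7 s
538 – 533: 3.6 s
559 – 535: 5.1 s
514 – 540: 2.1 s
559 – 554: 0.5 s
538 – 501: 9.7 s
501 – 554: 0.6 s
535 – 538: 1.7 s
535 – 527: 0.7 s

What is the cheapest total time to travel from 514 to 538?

Candidate routes:
514–540–527–538: 2.1+4.7+5.7 = 12.5
514–559–535–538: 4.1+5.1+1.7 = 10.9
514–540–527–535–538: 2.1+4.7+0.7+1.7 = 9.2
514–540–554–559–535–538: 2.1+1.7+0.5+5.1+1.7 = 11.1
The minimum is 9.2 s via 514–540–527–535–538.

9.2 s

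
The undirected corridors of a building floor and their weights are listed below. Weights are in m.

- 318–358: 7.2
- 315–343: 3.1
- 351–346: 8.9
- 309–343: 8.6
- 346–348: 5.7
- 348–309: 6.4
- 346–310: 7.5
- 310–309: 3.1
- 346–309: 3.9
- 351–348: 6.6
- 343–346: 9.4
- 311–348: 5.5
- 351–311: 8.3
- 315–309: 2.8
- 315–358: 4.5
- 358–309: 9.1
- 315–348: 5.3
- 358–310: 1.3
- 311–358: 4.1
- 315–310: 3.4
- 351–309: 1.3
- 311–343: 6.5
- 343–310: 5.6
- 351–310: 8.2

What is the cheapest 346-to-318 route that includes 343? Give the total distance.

Best 346 to 343: 346 → 343 costing 9.4
Shortest 343→318: 343 → 310 → 358 → 318 = 14.1
Total via 343: 9.4 + 14.1 = 23.5 m.

23.5 m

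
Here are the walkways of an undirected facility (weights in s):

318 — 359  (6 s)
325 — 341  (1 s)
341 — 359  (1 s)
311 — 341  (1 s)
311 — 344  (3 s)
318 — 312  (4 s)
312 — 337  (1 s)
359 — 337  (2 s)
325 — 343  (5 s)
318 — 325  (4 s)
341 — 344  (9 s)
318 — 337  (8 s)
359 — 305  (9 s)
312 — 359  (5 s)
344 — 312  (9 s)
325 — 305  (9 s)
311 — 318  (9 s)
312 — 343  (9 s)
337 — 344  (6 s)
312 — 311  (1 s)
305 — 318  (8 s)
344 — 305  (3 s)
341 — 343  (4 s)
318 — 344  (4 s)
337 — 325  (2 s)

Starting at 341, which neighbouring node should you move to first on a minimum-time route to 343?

343

Enumerating some paths:
341–325–343: 1+5 = 6
341–343: 4 = 4
Cheapest is 341–343 at 4 s.
So from 341 the first move is to 343.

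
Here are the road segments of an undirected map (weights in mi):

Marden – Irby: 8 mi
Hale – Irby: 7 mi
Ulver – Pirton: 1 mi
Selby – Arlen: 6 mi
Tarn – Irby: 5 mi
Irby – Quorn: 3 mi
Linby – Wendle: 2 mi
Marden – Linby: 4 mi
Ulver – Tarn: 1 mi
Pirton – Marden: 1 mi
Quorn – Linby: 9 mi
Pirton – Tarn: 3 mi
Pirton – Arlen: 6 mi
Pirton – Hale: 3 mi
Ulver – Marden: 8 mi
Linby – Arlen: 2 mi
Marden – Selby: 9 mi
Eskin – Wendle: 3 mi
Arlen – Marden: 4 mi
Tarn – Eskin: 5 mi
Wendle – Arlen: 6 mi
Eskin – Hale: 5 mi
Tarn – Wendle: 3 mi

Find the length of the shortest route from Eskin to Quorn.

13 mi

Shortest distances from Eskin:
Eskin: 0
Wendle: 3  (via Eskin)
Tarn: 5  (via Eskin)
Linby: 5  (via Wendle)
Hale: 5  (via Eskin)
Ulver: 6  (via Tarn)
Pirton: 7  (via Ulver)
Arlen: 7  (via Linby)
Marden: 8  (via Pirton)
Irby: 10  (via Tarn)
Selby: 13  (via Arlen)
Quorn: 13  (via Irby)
Shortest route: Eskin → Tarn → Irby → Quorn = 13 mi.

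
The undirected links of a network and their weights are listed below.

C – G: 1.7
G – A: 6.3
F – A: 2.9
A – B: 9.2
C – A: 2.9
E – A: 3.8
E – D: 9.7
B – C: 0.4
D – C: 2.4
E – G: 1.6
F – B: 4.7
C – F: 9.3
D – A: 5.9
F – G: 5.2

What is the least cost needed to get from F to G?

Settle nodes by increasing distance from F:
F: 0
A: 2.9  (via F)
B: 4.7  (via F)
C: 5.1  (via B)
G: 5.2  (via F)
Shortest route: F–G = 5.2.

5.2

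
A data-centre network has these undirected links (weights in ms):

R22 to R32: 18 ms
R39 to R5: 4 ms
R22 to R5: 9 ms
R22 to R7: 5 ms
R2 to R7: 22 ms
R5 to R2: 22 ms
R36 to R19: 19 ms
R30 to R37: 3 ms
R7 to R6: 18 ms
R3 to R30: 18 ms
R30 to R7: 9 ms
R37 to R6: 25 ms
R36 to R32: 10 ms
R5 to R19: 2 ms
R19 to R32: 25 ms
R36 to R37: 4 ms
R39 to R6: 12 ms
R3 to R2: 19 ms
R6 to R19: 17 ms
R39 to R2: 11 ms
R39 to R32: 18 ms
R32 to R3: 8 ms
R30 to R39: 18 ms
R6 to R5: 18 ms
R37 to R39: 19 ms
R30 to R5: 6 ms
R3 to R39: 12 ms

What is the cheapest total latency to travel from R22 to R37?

Candidate routes:
R22 → R7 → R30 → R37: 5+9+3 = 17
R22 → R5 → R30 → R37: 9+6+3 = 18
The minimum is 17 ms via R22 → R7 → R30 → R37.

17 ms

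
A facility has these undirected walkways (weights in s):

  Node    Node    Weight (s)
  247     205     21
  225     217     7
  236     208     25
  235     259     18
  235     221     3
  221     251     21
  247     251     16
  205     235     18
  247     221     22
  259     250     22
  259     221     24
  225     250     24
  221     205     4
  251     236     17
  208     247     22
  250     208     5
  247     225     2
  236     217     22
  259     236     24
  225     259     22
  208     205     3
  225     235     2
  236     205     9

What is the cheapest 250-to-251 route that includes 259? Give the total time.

60 s

Best 250 to 259: 250 → 259 costing 22
Shortest 259→251: 259 → 235 → 225 → 247 → 251 = 38
Total via 259: 22 + 38 = 60 s.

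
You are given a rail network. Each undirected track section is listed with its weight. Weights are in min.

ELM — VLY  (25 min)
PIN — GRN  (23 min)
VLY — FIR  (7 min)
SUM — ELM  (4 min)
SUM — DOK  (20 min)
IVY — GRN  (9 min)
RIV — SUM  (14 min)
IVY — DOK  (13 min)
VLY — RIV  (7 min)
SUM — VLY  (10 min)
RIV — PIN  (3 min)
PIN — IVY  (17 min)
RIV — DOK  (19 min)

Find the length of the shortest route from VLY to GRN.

33 min

Candidate routes:
VLY - RIV - PIN - GRN: 7+3+23 = 33
VLY - RIV - DOK - IVY - GRN: 7+19+13+9 = 48
VLY - SUM - RIV - PIN - GRN: 10+14+3+23 = 50
VLY - RIV - PIN - IVY - GRN: 7+3+17+9 = 36
The minimum is 33 min via VLY - RIV - PIN - GRN.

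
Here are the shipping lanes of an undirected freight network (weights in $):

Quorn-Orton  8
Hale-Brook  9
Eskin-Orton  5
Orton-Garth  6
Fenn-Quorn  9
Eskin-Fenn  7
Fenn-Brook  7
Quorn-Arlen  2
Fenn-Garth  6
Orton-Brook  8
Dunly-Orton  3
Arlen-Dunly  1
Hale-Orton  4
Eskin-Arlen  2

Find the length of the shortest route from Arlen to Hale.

Compare a few routes:
Arlen → Dunly → Orton → Hale: 1+3+4 = 8
Arlen → Eskin → Orton → Hale: 2+5+4 = 11
Arlen → Quorn → Orton → Hale: 2+8+4 = 14
Cheapest is Arlen → Dunly → Orton → Hale at $8.

$8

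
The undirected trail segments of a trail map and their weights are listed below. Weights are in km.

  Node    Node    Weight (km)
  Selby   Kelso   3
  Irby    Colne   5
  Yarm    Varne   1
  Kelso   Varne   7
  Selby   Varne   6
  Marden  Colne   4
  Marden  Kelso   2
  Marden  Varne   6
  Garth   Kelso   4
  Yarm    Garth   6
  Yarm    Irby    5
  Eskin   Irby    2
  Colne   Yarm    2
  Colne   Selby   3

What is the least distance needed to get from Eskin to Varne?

8 km

Compare a few routes:
Eskin - Irby - Yarm - Varne: 2+5+1 = 8
Eskin - Irby - Colne - Yarm - Varne: 2+5+2+1 = 10
Eskin - Irby - Colne - Selby - Varne: 2+5+3+6 = 16
Eskin - Irby - Colne - Marden - Varne: 2+5+4+6 = 17
The minimum is 8 km via Eskin - Irby - Yarm - Varne.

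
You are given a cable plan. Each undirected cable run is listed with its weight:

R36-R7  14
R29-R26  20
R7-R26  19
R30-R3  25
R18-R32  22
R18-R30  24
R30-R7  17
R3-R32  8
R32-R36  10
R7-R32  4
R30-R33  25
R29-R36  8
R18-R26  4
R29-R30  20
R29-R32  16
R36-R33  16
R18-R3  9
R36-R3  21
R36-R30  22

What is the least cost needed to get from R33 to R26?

44

Settle nodes by increasing distance from R33:
R33: 0
R36: 16  (via R33)
R29: 24  (via R36)
R30: 25  (via R33)
R32: 26  (via R36)
R7: 30  (via R36)
R3: 34  (via R32)
R18: 43  (via R3)
R26: 44  (via R29)
Shortest route: R33 → R36 → R29 → R26 = 44.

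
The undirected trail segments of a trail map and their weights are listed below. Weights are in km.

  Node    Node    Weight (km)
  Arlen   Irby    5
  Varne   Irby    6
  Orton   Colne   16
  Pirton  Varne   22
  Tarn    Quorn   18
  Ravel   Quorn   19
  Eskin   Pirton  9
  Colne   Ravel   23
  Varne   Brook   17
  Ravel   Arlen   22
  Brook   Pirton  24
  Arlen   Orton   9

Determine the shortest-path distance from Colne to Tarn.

Settle nodes by increasing distance from Colne:
Colne: 0
Orton: 16  (via Colne)
Ravel: 23  (via Colne)
Arlen: 25  (via Orton)
Irby: 30  (via Arlen)
Varne: 36  (via Irby)
Quorn: 42  (via Ravel)
Brook: 53  (via Varne)
Pirton: 58  (via Varne)
Tarn: 60  (via Quorn)
Shortest route: Colne → Ravel → Quorn → Tarn = 60 km.

60 km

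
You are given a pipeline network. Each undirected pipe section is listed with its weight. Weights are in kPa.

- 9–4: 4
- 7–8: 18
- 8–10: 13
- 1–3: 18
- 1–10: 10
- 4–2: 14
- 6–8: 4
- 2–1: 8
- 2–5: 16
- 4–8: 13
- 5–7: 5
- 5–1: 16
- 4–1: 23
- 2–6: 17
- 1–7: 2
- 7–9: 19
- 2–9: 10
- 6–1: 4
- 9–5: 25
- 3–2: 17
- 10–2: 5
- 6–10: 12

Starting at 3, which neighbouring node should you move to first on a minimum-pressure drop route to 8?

Enumerating some paths:
3 → 1 → 6 → 8: 18+4+4 = 26
3 → 2 → 1 → 6 → 8: 17+8+4+4 = 33
The minimum is 26 kPa via 3 → 1 → 6 → 8.
So from 3 the first move is to 1.

1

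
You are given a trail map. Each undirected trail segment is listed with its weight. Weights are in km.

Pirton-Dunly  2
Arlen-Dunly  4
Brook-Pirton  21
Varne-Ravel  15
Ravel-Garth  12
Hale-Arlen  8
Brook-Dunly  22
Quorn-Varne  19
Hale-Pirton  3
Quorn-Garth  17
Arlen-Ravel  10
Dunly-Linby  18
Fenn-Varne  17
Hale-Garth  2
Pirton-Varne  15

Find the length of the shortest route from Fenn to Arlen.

Compare a few routes:
Fenn–Varne–Pirton–Hale–Arlen: 17+15+3+8 = 43
Fenn–Varne–Ravel–Arlen: 17+15+10 = 42
Fenn–Varne–Pirton–Dunly–Arlen: 17+15+2+4 = 38
Cheapest is Fenn–Varne–Pirton–Dunly–Arlen at 38 km.

38 km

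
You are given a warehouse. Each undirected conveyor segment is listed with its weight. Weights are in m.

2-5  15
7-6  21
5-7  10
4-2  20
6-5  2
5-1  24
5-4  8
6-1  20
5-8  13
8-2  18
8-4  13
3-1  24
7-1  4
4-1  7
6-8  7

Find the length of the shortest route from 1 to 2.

Compare a few routes:
1 → 4 → 5 → 2: 7+8+15 = 30
1 → 7 → 5 → 2: 4+10+15 = 29
1 → 4 → 2: 7+20 = 27
Cheapest is 1 → 4 → 2 at 27 m.

27 m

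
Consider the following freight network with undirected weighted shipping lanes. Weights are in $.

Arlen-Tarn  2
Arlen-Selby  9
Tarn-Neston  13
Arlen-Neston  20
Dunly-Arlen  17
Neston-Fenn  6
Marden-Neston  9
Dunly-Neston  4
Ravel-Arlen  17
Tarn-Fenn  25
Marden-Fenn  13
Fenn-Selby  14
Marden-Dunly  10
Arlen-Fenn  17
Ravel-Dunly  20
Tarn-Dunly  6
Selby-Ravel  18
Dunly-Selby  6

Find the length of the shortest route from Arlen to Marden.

$18

Enumerating some paths:
Arlen–Tarn–Neston–Marden: 2+13+9 = 24
Arlen–Tarn–Dunly–Marden: 2+6+10 = 18
Arlen–Tarn–Dunly–Neston–Marden: 2+6+4+9 = 21
Cheapest is Arlen–Tarn–Dunly–Marden at $18.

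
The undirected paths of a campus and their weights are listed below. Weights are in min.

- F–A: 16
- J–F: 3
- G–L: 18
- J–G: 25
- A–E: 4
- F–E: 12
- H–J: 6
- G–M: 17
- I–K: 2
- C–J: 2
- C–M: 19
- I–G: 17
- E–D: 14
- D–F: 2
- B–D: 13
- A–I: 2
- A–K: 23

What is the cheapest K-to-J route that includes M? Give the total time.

Shortest K→M: K → I → G → M = 36
Shortest M→J: M → C → J = 21
Total via M: 36 + 21 = 57 min.

57 min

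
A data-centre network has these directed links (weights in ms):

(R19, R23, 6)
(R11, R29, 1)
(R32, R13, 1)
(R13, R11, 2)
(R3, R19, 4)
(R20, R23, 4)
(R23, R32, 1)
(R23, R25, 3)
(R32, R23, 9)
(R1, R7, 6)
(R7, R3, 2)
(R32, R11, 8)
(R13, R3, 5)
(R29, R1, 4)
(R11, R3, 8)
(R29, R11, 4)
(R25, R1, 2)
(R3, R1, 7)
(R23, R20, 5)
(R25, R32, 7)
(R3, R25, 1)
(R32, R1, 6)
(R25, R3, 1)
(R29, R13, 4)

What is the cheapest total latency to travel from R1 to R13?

Running Dijkstra from R1:
R1: 0
R7: 6  (via R1)
R3: 8  (via R7)
R25: 9  (via R3)
R19: 12  (via R3)
R32: 16  (via R25)
R13: 17  (via R32)
Shortest route: R1 → R7 → R3 → R25 → R32 → R13 = 17 ms.

17 ms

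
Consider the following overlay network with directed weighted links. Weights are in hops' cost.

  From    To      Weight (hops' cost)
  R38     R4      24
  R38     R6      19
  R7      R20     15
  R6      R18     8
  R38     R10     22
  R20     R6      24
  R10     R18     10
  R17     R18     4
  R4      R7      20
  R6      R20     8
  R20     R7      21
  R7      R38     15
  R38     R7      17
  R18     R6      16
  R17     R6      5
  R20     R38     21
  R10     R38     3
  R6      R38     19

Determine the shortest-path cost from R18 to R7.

Running Dijkstra from R18:
R18: 0
R6: 16  (via R18)
R20: 24  (via R6)
R38: 35  (via R6)
R7: 45  (via R20)
Shortest route: R18 → R6 → R20 → R7 = 45 hops' cost.

45 hops' cost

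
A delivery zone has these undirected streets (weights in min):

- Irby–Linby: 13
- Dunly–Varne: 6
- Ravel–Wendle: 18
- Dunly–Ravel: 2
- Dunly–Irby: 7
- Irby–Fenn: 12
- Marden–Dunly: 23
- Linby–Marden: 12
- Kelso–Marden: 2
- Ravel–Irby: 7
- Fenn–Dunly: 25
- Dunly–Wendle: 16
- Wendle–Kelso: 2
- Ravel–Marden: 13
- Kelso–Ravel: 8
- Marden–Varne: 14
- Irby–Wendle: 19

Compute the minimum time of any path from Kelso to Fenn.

27 min

Settle nodes by increasing distance from Kelso:
Kelso: 0
Wendle: 2  (via Kelso)
Marden: 2  (via Kelso)
Ravel: 8  (via Kelso)
Dunly: 10  (via Ravel)
Linby: 14  (via Marden)
Irby: 15  (via Ravel)
Varne: 16  (via Marden)
Fenn: 27  (via Irby)
Shortest route: Kelso–Ravel–Irby–Fenn = 27 min.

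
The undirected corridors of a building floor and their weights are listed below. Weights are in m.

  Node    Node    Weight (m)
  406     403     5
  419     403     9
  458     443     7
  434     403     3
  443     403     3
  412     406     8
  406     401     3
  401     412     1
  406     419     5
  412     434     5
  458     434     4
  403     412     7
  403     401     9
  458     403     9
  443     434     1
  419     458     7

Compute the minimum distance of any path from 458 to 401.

Candidate routes:
458–434–403–412–401: 4+3+7+1 = 15
458–434–412–401: 4+5+1 = 10
458–443–434–412–401: 7+1+5+1 = 14
458–434–403–406–401: 4+3+5+3 = 15
The minimum is 10 m via 458–434–412–401.

10 m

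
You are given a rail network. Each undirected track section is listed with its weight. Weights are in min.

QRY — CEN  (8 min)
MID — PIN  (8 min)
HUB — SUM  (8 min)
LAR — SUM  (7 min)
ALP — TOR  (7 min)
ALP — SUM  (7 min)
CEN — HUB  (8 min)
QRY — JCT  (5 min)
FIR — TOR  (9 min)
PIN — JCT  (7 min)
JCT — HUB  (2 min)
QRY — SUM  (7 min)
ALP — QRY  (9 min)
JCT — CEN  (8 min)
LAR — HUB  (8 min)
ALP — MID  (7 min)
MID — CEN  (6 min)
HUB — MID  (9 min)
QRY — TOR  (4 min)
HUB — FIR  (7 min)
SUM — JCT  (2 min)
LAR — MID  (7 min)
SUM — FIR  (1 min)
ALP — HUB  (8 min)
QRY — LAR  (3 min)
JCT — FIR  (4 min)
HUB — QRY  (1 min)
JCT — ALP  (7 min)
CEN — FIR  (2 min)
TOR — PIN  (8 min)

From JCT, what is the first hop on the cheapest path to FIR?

Compare a few routes:
JCT–FIR: 4 = 4
JCT–SUM–FIR: 2+1 = 3
The minimum is 3 min via JCT–SUM–FIR.
So from JCT the first move is to SUM.

SUM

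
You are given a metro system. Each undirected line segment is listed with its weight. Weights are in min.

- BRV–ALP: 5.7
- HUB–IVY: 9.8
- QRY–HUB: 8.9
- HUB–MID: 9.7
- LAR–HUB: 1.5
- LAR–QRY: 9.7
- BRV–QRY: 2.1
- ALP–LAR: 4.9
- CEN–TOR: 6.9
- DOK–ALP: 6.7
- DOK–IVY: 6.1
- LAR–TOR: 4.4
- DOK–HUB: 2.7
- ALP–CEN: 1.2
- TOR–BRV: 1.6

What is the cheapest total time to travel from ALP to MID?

16.1 min

Compare a few routes:
ALP → DOK → HUB → MID: 6.7+2.7+9.7 = 19.1
ALP → LAR → HUB → MID: 4.9+1.5+9.7 = 16.1
The minimum is 16.1 min via ALP → LAR → HUB → MID.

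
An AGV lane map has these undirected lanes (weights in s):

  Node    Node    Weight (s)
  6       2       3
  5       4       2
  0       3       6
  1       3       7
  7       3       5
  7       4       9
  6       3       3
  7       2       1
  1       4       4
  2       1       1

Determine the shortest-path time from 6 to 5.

10 s

Settle nodes by increasing distance from 6:
6: 0
2: 3  (via 6)
3: 3  (via 6)
1: 4  (via 2)
7: 4  (via 2)
4: 8  (via 1)
0: 9  (via 3)
5: 10  (via 4)
Shortest route: 6–2–1–4–5 = 10 s.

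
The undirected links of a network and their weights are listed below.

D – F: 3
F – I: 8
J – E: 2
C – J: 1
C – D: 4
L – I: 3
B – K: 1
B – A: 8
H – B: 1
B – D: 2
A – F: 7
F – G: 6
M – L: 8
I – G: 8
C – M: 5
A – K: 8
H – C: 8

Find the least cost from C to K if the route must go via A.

22

Shortest C→A: C–D–B–A = 14
Best A to K: A–K costing 8
Total via A: 14 + 8 = 22.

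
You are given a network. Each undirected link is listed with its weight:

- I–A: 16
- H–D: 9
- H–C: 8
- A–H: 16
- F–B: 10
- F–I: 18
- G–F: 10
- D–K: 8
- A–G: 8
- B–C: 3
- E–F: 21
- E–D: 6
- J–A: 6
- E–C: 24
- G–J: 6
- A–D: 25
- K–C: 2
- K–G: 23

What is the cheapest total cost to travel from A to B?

27

Candidate routes:
A - J - G - F - B: 6+6+10+10 = 32
A - G - F - B: 8+10+10 = 28
A - H - C - B: 16+8+3 = 27
Cheapest is A - H - C - B at 27.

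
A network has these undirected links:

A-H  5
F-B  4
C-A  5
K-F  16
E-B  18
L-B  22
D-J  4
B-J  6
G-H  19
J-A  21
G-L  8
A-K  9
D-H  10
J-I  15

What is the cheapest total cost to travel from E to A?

Shortest distances from E:
E: 0
B: 18  (via E)
F: 22  (via B)
J: 24  (via B)
D: 28  (via J)
H: 38  (via D)
K: 38  (via F)
I: 39  (via J)
L: 40  (via B)
A: 43  (via H)
Shortest route: E–B–J–D–H–A = 43.

43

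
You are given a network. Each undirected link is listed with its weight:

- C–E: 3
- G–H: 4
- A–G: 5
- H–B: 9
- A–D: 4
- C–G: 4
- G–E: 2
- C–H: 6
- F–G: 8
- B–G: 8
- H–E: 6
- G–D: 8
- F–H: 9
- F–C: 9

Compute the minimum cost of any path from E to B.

10

Candidate routes:
E → C → G → B: 3+4+8 = 15
E → G → B: 2+8 = 10
E → H → B: 6+9 = 15
Cheapest is E → G → B at 10.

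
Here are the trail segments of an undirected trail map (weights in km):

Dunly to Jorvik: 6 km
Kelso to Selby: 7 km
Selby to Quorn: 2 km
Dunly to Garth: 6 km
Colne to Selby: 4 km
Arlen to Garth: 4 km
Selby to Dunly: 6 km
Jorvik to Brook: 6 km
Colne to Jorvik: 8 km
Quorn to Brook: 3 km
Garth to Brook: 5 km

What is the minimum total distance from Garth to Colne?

14 km

Candidate routes:
Garth–Dunly–Jorvik–Colne: 6+6+8 = 20
Garth–Brook–Jorvik–Colne: 5+6+8 = 19
Garth–Dunly–Selby–Colne: 6+6+4 = 16
Garth–Brook–Quorn–Selby–Colne: 5+3+2+4 = 14
The minimum is 14 km via Garth–Brook–Quorn–Selby–Colne.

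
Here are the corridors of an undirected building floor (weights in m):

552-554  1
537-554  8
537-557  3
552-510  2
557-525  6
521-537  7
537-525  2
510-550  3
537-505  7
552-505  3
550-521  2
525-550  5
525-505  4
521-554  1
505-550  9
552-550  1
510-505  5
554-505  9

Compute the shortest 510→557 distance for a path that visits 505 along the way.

Shortest 510→505: 510–505 = 5
Best 505 to 557: 505–525–537–557 costing 9
Total via 505: 5 + 9 = 14 m.

14 m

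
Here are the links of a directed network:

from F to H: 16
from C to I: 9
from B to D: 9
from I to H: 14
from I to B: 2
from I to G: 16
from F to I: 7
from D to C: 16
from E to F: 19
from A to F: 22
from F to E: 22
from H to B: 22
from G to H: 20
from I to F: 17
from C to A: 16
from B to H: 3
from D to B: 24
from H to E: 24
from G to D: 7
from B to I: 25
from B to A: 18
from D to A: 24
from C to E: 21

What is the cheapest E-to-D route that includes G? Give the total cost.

49

Shortest E→G: E → F → I → G = 42
Shortest G→D: G → D = 7
Total via G: 42 + 7 = 49.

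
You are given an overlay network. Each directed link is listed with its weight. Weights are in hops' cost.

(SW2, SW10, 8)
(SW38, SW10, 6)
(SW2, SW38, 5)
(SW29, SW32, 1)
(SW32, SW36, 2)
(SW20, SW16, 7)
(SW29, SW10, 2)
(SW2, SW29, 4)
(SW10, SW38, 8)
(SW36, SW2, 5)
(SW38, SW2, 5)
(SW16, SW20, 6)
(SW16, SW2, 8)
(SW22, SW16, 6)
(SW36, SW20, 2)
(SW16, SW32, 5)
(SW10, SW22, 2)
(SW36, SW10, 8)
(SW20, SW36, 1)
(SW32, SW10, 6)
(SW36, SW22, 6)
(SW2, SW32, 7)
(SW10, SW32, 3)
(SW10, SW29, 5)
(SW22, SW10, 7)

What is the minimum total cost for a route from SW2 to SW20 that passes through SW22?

Shortest SW2→SW22: SW2 → SW29 → SW10 → SW22 = 8
Best SW22 to SW20: SW22 → SW16 → SW20 costing 12
Total via SW22: 8 + 12 = 20 hops' cost.

20 hops' cost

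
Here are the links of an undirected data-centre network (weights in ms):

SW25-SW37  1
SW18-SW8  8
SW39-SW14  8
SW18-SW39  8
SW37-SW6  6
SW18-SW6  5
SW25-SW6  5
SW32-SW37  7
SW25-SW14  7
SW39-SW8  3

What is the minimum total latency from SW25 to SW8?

Candidate routes:
SW25 → SW37 → SW6 → SW18 → SW8: 1+6+5+8 = 20
SW25 → SW6 → SW18 → SW8: 5+5+8 = 18
Cheapest is SW25 → SW6 → SW18 → SW8 at 18 ms.

18 ms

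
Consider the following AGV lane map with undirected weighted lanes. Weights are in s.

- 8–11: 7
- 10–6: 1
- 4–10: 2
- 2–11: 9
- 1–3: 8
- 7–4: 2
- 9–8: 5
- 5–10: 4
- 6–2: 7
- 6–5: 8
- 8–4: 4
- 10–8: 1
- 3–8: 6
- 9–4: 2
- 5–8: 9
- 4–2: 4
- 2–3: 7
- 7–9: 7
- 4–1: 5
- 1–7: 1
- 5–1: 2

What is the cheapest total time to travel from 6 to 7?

5 s

Running Dijkstra from 6:
6: 0
10: 1  (via 6)
8: 2  (via 10)
4: 3  (via 10)
5: 5  (via 10)
7: 5  (via 4)
Shortest route: 6–10–4–7 = 5 s.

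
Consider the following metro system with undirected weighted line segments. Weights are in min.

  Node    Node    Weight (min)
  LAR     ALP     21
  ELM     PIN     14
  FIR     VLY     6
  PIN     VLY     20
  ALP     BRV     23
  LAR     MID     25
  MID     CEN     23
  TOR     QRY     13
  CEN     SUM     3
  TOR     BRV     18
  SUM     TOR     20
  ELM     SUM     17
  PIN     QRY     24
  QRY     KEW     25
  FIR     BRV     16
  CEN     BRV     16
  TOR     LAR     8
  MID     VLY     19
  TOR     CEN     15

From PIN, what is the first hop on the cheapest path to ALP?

Candidate routes:
PIN → QRY → TOR → LAR → ALP: 24+13+8+21 = 66
PIN → VLY → FIR → BRV → ALP: 20+6+16+23 = 65
The minimum is 65 min via PIN → VLY → FIR → BRV → ALP.
So from PIN the first move is to VLY.

VLY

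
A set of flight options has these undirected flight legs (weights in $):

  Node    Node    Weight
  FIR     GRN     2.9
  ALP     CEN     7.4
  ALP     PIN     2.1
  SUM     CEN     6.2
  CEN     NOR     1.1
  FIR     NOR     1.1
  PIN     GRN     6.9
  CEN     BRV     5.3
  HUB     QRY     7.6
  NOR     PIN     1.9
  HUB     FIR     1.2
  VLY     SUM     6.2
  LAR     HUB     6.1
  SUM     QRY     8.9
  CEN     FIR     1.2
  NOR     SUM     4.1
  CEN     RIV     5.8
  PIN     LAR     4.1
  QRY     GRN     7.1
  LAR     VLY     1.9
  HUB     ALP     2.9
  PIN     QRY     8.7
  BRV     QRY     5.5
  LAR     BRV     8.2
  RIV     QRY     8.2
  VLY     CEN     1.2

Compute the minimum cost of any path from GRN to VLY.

Enumerating some paths:
GRN → PIN → NOR → CEN → VLY: 6.9+1.9+1.1+1.2 = 11.1
GRN → FIR → NOR → PIN → LAR → VLY: 2.9+1.1+1.9+4.1+1.9 = 11.9
GRN → FIR → NOR → CEN → VLY: 2.9+1.1+1.1+1.2 = 6.3
GRN → FIR → CEN → VLY: 2.9+1.2+1.2 = 5.3
The minimum is $5.3 via GRN → FIR → CEN → VLY.

$5.3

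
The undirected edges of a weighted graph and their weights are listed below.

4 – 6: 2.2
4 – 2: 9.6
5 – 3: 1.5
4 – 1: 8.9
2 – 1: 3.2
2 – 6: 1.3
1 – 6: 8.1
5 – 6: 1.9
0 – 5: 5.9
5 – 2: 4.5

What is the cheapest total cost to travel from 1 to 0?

12.3

Candidate routes:
1 - 6 - 5 - 0: 8.1+1.9+5.9 = 15.9
1 - 4 - 6 - 5 - 0: 8.9+2.2+1.9+5.9 = 18.9
1 - 2 - 6 - 5 - 0: 3.2+1.3+1.9+5.9 = 12.3
1 - 2 - 5 - 0: 3.2+4.5+5.9 = 13.6
The minimum is 12.3 via 1 - 2 - 6 - 5 - 0.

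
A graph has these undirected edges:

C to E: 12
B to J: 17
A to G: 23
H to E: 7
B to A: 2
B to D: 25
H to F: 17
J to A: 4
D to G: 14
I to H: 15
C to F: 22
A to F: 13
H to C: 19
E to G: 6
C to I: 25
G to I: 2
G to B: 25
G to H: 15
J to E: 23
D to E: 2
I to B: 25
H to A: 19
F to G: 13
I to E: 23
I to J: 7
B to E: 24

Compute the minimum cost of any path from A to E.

19

Running Dijkstra from A:
A: 0
B: 2  (via A)
J: 4  (via A)
I: 11  (via J)
F: 13  (via A)
G: 13  (via I)
E: 19  (via G)
Shortest route: A–J–I–G–E = 19.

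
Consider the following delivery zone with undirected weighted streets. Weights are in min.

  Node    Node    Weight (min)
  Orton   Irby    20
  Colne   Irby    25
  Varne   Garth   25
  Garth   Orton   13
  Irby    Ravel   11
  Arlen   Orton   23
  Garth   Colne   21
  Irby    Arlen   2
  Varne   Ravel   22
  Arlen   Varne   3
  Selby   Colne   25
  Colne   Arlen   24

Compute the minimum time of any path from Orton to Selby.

59 min

Shortest distances from Orton:
Orton: 0
Garth: 13  (via Orton)
Irby: 20  (via Orton)
Arlen: 22  (via Irby)
Varne: 25  (via Arlen)
Ravel: 31  (via Irby)
Colne: 34  (via Garth)
Selby: 59  (via Colne)
Shortest route: Orton–Garth–Colne–Selby = 59 min.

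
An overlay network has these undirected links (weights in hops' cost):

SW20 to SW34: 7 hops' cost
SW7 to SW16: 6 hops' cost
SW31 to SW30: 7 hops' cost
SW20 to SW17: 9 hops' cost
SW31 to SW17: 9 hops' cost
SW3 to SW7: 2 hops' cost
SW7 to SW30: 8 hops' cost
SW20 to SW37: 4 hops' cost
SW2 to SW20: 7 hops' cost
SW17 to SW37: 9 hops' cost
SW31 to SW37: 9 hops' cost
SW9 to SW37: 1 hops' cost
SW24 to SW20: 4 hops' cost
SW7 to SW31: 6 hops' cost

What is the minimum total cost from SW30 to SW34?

27 hops' cost

Compare a few routes:
SW30 - SW7 - SW31 - SW37 - SW20 - SW34: 8+6+9+4+7 = 34
SW30 - SW31 - SW17 - SW20 - SW34: 7+9+9+7 = 32
SW30 - SW31 - SW37 - SW20 - SW34: 7+9+4+7 = 27
The minimum is 27 hops' cost via SW30 - SW31 - SW37 - SW20 - SW34.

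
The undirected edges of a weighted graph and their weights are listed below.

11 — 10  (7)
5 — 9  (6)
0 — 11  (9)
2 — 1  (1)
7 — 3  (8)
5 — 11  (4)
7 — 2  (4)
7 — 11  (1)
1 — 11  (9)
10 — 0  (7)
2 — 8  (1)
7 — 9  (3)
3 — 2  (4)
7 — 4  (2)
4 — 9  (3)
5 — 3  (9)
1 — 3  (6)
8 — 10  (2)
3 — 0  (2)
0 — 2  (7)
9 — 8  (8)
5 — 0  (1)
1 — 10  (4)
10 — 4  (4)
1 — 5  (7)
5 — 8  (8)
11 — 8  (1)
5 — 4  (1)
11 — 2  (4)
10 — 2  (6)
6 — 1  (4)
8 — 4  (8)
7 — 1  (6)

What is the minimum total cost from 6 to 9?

Running Dijkstra from 6:
6: 0
1: 4  (via 6)
2: 5  (via 1)
8: 6  (via 2)
11: 7  (via 8)
7: 8  (via 11)
10: 8  (via 1)
3: 9  (via 2)
4: 10  (via 7)
0: 11  (via 3)
5: 11  (via 1)
9: 11  (via 7)
Shortest route: 6 → 1 → 2 → 8 → 11 → 7 → 9 = 11.

11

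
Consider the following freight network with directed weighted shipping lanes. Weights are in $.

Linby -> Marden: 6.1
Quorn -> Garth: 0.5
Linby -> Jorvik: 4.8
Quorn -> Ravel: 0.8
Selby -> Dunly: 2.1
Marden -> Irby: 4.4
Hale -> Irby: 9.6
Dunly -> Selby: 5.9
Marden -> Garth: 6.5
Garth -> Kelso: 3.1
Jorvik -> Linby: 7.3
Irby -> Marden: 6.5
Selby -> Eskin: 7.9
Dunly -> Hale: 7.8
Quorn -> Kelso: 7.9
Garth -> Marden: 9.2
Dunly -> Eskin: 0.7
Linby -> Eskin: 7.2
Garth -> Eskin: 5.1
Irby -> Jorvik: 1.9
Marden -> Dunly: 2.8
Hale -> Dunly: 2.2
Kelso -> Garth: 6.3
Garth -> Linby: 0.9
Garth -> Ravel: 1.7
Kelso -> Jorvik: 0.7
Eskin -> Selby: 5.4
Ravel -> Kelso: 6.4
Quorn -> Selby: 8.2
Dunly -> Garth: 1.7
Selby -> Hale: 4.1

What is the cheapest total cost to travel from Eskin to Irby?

Enumerating some paths:
Eskin → Selby → Hale → Irby: 5.4+4.1+9.6 = 19.1
Eskin → Selby → Dunly → Garth → Linby → Marden → Irby: 5.4+2.1+1.7+0.9+6.1+4.4 = 20.6
The minimum is $19.1 via Eskin → Selby → Hale → Irby.

$19.1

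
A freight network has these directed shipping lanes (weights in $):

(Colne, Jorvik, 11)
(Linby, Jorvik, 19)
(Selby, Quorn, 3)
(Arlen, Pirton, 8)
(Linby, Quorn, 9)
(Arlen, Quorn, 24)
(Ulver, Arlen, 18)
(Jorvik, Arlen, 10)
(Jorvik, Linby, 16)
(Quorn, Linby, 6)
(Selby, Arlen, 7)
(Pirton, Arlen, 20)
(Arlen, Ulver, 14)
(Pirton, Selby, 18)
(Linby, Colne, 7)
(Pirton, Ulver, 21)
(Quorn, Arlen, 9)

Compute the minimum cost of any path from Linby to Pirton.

Shortest distances from Linby:
Linby: 0
Colne: 7  (via Linby)
Quorn: 9  (via Linby)
Jorvik: 18  (via Colne)
Arlen: 18  (via Quorn)
Pirton: 26  (via Arlen)
Shortest route: Linby–Quorn–Arlen–Pirton = $26.

$26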